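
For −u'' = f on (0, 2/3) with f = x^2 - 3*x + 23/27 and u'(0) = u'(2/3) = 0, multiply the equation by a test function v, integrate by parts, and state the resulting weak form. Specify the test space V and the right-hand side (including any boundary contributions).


V = H^1(0, 2/3) (no boundary constraint on v; u is determined up to an additive constant); weak form: ∫_0^2/3 u'v' dx = ∫_0^2/3 (x^2 - 3*x + 23/27) v dx for all v ∈ V.

Multiply both sides by a test function v and integrate from 0 to 2/3:
  ∫_0^2/3 −u''(x) v(x) dx = ∫_0^2/3 f(x) v(x) dx.
Integrate the LHS by parts once:
  ∫_0^2/3 −u'' v dx = −[u'(x) v(x)]_0^2/3 + ∫_0^2/3 u'(x) v'(x) dx.
Thus ∫_0^2/3 u'(x) v'(x) dx = ∫_0^2/3 f(x) v(x) dx + [u'(x) v(x)]_0^2/3.
Choose V so that boundary terms are either known or forced to vanish.
u has homogeneous Neumann: u'(0) = u'(2/3) = 0. So [u' v]_0^2/3 = 0·v(2/3) − 0·v(0) = 0 for any v; take V = H^1(0, 2/3).
Weak formulation: find u (satisfying any essential BC) such that ∫_0^2/3 u'(x) v'(x) dx = ∫_0^2/3 f v dx for all v ∈ V (homogeneous Neumann, so boundary terms vanish).
Substituting f(x) = x^2 - 3*x + 23/27, the right-hand side is ∫_0^2/3 (x^2 - 3*x + 23/27) v dx.
Compatibility check (pure Neumann): taking v ≡ 1 ∈ V gives 0 = ∫_0^2/3 f dx + (0) − (0), i.e. ∫_0^2/3 f dx must equal u'(0) − u'(2/3) = 0. Indeed ∫_0^2/3 (x^2 - 3*x + 23/27) dx = 0, so the data are compatible. The solution is then unique only up to an additive constant (fix it e.g. by requiring ∫_0^2/3 u dx = 0).


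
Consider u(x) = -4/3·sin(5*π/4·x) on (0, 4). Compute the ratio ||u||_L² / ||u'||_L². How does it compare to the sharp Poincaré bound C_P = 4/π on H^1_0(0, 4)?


||u||_L² / ||u'||_L² = 4/(5*π) < C_P = 4/π.

u(x) = -4/3·sin(5*π/4·x), so u'(x) = -5*π*cos(5*π*x/4)/3.
Writing u(x) = A·sin(kπx/L) with A = -4/3 and k = 5, use ∫_0^L sin²(kπx/L) dx = L/2 and ∫_0^L cos²(kπx/L) dx = L/2.
u² = 16/9·sin²(5*π/4·x) and (u')² = 25*π^2/9·cos²(5*π/4·x), and each of sin², cos² integrates to L/2 = 2 over (0, 4).
∫_0^4 u² dx = 32/9, so ||u||_L² = 4*sqrt(2)/3.
∫_0^4 (u')² dx = 50*π^2/9, so ||u'||_L² = 5*sqrt(2)*π/3.
Ratio ||u||_L² / ||u'||_L² = 4/(5*π).
Sharp Poincaré constant on H^1_0(0, 4) is C_P = L/π = 4/π, achieved by sin(π/4·x).
This is the k = 5 harmonic; the ratio L/(kπ) is strictly less than C_P = L/π, consistent with the sharp inequality ||u||_L² ≤ C_P ||u'||_L².


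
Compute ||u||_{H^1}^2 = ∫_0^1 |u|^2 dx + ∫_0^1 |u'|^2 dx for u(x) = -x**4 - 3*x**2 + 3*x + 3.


||u||_{H^1}^2 = 12571/630

The H^1 norm (squared) on an interval (0, L) is
  ||u||_{H^1}^2 = ∫_0^L u(x)^2 dx + ∫_0^L u'(x)^2 dx.
Compute u'(x) = -4*x**3 - 6*x + 3.
Then u(x)^2 = x**8 + 6*x**6 - 6*x**5 + 3*x**4 - 18*x**3 - 9*x**2 + 18*x + 9 and u'(x)^2 = 16*x**6 + 48*x**4 - 24*x**3 + 36*x**2 - 36*x + 9.
Integrate each monomial from 0 to 1 using ∫_0^1 c·x^n dx = c·1^(n+1)/(n+1):
  ∫_0^1 u(x)^2 dx = ∫_0^1 (x^8 + 6*x^6 - 6*x^5 + 3*x^4 - 18*x^3 - 9*x^2 + 18*x + 9) dx. Term by term:
    ∫_0^1 x^8 dx = 1/9;  ∫_0^1 6*x^6 dx = 6/7;  ∫_0^1 -6*x^5 dx = -1;
    ∫_0^1 3*x^4 dx = 3/5;  ∫_0^1 -18*x^3 dx = -9/2;  ∫_0^1 -9*x^2 dx = -3;
    ∫_0^1 18*x dx = 9;  ∫_0^1 9 dx = 9.
  Sum: 1/9 + 6/7 − 1 + 3/5 − 9/2 − 3 + 9 + 9 = 6973/630.
  ∫_0^1 u'(x)^2 dx = ∫_0^1 (16*x^6 + 48*x^4 - 24*x^3 + 36*x^2 - 36*x + 9) dx. Term by term:
    ∫_0^1 16*x^6 dx = 16/7;  ∫_0^1 48*x^4 dx = 48/5;  ∫_0^1 -24*x^3 dx = -6;
    ∫_0^1 36*x^2 dx = 12;  ∫_0^1 -36*x dx = -18;  ∫_0^1 9 dx = 9.
  Sum: 16/7 + 48/5 − 6 + 12 − 18 + 9 = 311/35.
Adding: ||u||_{H^1}^2 = 6973/630 + 311/35 = 12571/630.


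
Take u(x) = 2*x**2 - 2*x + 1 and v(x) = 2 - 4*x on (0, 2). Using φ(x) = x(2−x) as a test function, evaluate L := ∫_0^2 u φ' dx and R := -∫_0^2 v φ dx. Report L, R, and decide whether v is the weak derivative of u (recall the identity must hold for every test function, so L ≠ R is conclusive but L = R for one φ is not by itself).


LHS = -8/3, RHS = 8/3. No, v is not the weak derivative of u.

u(x) = 2*x**2 - 2*x + 1, classical derivative u'(x) = 4*x - 2.
φ(x) = x(2−x), so φ'(x) = 2 - 2*x.
Note φ(0) = φ(2) = 0, so the boundary term u·φ vanishes.
LHS = ∫_0^2 u(x) φ'(x) dx = ∫_0^2 (-4*x^3 + 8*x^2 - 6*x + 2) dx. Term by term:
  ∫_0^2 -4*x^3 dx = -16;  ∫_0^2 8*x^2 dx = 64/3;  ∫_0^2 -6*x dx = -12;
  ∫_0^2 2 dx = 4.
Sum: -16 + 64/3 − 12 + 4 = -8/3.
So LHS = -8/3.
∫_0^2 v(x) φ(x) dx = ∫_0^2 (4*x^3 - 10*x^2 + 4*x) dx. Term by term:
  ∫_0^2 4*x^3 dx = 16;  ∫_0^2 -10*x^2 dx = -80/3;  ∫_0^2 4*x dx = 8.
Sum: 16 − 80/3 + 8 = -8/3.
So RHS = -∫_0^2 v(x) φ(x) dx = 8/3.
LHS − RHS = -16/3 ≠ 0, so the identity fails.
(For a valid weak derivative the identity must hold for EVERY test function, in particular this one. The failure shows v is NOT the weak derivative of u.)
Correct weak derivative would be u'(x) = 4*x - 2.


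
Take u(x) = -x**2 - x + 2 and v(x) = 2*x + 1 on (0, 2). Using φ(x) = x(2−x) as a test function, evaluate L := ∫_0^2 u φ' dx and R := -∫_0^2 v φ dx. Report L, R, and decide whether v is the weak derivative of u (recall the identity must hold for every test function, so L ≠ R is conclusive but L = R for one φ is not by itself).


LHS = 4, RHS = -4. No, v is not the weak derivative of u.

u(x) = -x**2 - x + 2, classical derivative u'(x) = -2*x - 1.
φ(x) = x(2−x), so φ'(x) = 2 - 2*x.
Note φ(0) = φ(2) = 0, so the boundary term u·φ vanishes.
LHS = ∫_0^2 u(x) φ'(x) dx = ∫_0^2 (2*x^3 - 6*x + 4) dx. Term by term:
  ∫_0^2 2*x^3 dx = 8;  ∫_0^2 -6*x dx = -12;  ∫_0^2 4 dx = 8.
Sum: 8 − 12 + 8 = 4.
So LHS = 4.
∫_0^2 v(x) φ(x) dx = ∫_0^2 (-2*x^3 + 3*x^2 + 2*x) dx. Term by term:
  ∫_0^2 -2*x^3 dx = -8;  ∫_0^2 3*x^2 dx = 8;  ∫_0^2 2*x dx = 4.
Sum: -8 + 8 + 4 = 4.
So RHS = -∫_0^2 v(x) φ(x) dx = -4.
LHS − RHS = 8 ≠ 0, so the identity fails.
(For a valid weak derivative the identity must hold for EVERY test function, in particular this one. The failure shows v is NOT the weak derivative of u.)
Correct weak derivative would be u'(x) = -2*x - 1.


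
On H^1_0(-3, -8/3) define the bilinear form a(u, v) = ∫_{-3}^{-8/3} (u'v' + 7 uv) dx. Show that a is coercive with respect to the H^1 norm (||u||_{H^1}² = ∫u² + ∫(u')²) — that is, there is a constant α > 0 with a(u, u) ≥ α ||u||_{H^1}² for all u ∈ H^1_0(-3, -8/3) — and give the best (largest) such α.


α = 1

Coercivity of a(·,·) on H^1_0(-3, -8/3) means a(u, u) ≥ α ||u||_{H^1}² for every u ∈ H^1_0.
The interval has length L = 1/3, and Poincaré/coercivity depend only on L. Here a(u, u) = ∫(u')² + (7)·∫u².
Here c = 7 ≥ 1, so a(u,u) = ∫(u')² + c∫u² ≥ ∫(u')² + ∫u² = ||u||_{H^1}², i.e. α = 1 works. No larger α is possible: a(u,u) ≥ α||u||_{H^1}² means (1−α)∫(u')² ≥ (α−c)∫u², and for the modes u_n = sin(nπ(x−x₀)/L) (x₀ the left endpoint) one has ∫u_n²/∫(u_n')² = (L/(nπ))² → 0, so a(u_n,u_n)/||u_n||_{H^1}² → 1. Hence the optimal constant is α = 1.
Therefore α = 1.


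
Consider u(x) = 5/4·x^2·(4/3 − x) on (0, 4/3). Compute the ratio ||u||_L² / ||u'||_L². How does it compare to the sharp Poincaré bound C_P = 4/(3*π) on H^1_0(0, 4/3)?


||u||_L² / ||u'||_L² = 2*sqrt(14)/21 < C_P = 4/(3*π).

u(x) = 5/4·x^2·(4/3 − x), so u'(x) = 5*x*(8 - 9*x)/12.
u(x) = 5/4·x^2·(4/3 − x) vanishes at x = 0 and x = 4/3, so u ∈ H^1_0(0, 4/3). Differentiate via the product rule and integrate the resulting polynomials term by term.
  ∫_0^4/3 u² dx = ∫_0^4/3 (25*x^6/16 - 25*x^5/6 + 25*x^4/9) dx. Term by term:
    ∫_0^4/3 25*x^6/16 dx = 25600/15309;  ∫_0^4/3 -25*x^5/6 dx = -25600/6561;  ∫_0^4/3 25*x^4/9 dx = 5120/2187.
  Sum: 25600/15309 − 25600/6561 + 5120/2187 = 5120/45927.
  ∫_0^4/3 (u')² dx = ∫_0^4/3 (225*x^4/16 - 25*x^3 + 100*x^2/9) dx. Term by term:
    ∫_0^4/3 225*x^4/16 dx = 320/27;  ∫_0^4/3 -25*x^3 dx = -1600/81;  ∫_0^4/3 100*x^2/9 dx = 6400/729.
  Sum: 320/27 − 1600/81 + 6400/729 = 640/729.
∫_0^4/3 u² dx = 5120/45927, so ||u||_L² = 32*sqrt(35)/567.
∫_0^4/3 (u')² dx = 640/729, so ||u'||_L² = 8*sqrt(10)/27.
Ratio ||u||_L² / ||u'||_L² = 2*sqrt(14)/21.
Sharp Poincaré constant on H^1_0(0, 4/3) is C_P = L/π = 4/(3*π), achieved by sin(3*π/4·x).
A polynomial bump cannot attain the sharp Poincaré constant (only the first sine eigenfunction does), so the ratio is strictly less than C_P, consistent with ||u||_L² ≤ C_P ||u'||_L².


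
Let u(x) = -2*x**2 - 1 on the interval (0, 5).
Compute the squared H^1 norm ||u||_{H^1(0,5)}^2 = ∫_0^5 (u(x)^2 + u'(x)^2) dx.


||u||_{H^1}^2 = 10015/3

The H^1 norm (squared) on an interval (0, L) is
  ||u||_{H^1}^2 = ∫_0^L u(x)^2 dx + ∫_0^L u'(x)^2 dx.
Compute u'(x) = -4*x.
Then u(x)^2 = 4*x**4 + 4*x**2 + 1 and u'(x)^2 = 16*x**2.
Integrate each monomial from 0 to 5 using ∫_0^5 c·x^n dx = c·5^(n+1)/(n+1):
  ∫_0^5 u(x)^2 dx = ∫_0^5 (4*x^4 + 4*x^2 + 1) dx. Term by term:
    ∫_0^5 4*x^4 dx = 2500;  ∫_0^5 4*x^2 dx = 500/3;  ∫_0^5 1 dx = 5.
  Sum: 2500 + 500/3 + 5 = 8015/3.
  ∫_0^5 u'(x)^2 dx = ∫_0^5 (16*x^2) dx. Term by term:
    ∫_0^5 16*x^2 dx = 2000/3.
Adding: ||u||_{H^1}^2 = 8015/3 + 2000/3 = 10015/3.


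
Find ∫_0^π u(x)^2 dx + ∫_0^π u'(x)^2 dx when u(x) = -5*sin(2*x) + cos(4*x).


||u||_{H^1(0,π)}^2 = 71*π

u'(x) = -4*sin(4*x) - 10*cos(2*x).
Expand u² and (u')² and integrate term by term on (0, π), using: for integers n ≥ 1, ∫_0^π sin²(nx) dx = ∫_0^π cos²(nx) dx = π/2; for n ≠ n', ∫_0^π sin(nx)sin(n'x) dx = ∫_0^π cos(nx)cos(n'x) dx = 0; and by product-to-sum, ∫_0^π sin(nx)cos(n'x) dx = ½∫_0^π [sin((n+n')x) + sin((n−n')x)] dx, which is 0 when n+n' is even and 2n/(n²−n'²) when n+n' is odd (it need not vanish on (0, π)).
  u² squared terms: (-5)²·∫sin(2x)² dx = 25·π/2 = 25*π/2;  (1)²·∫cos(4x)² dx = 1·π/2 = π/2.
  u² cross terms: 2·(-5)·(1)·∫sin(2x)·cos(4x) dx = -10·(0) = 0.
  So ∫_0^π u² dx = 25*π/2 + π/2 + 0 = 13*π.
  (u')² squared terms: (-10)²·∫cos(2x)² dx = 100·π/2 = 50*π;  (-4)²·∫sin(4x)² dx = 16·π/2 = 8*π.
  (u')² cross terms: 2·(-10)·(-4)·∫cos(2x)·sin(4x) dx = 80·(0) = 0.
  So ∫_0^π (u')² dx = 50*π + 8*π + 0 = 58*π.
||u||_{H^1}^2 = (13*π) + (58*π) = 71*π.


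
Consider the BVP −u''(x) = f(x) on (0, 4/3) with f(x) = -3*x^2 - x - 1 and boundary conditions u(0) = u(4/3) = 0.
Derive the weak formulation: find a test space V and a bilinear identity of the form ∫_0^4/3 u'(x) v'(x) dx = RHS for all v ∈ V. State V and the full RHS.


V = H^1_0(0, 4/3) (so v(0) = v(4/3) = 0); weak form: ∫_0^4/3 u'v' dx = ∫_0^4/3 (-3*x^2 - x - 1) v dx for all v ∈ V.

Multiply both sides by a test function v and integrate from 0 to 4/3:
  ∫_0^4/3 −u''(x) v(x) dx = ∫_0^4/3 f(x) v(x) dx.
Integrate the LHS by parts once:
  ∫_0^4/3 −u'' v dx = −[u'(x) v(x)]_0^4/3 + ∫_0^4/3 u'(x) v'(x) dx.
Thus ∫_0^4/3 u'(x) v'(x) dx = ∫_0^4/3 f(x) v(x) dx + [u'(x) v(x)]_0^4/3.
Choose V so that boundary terms are either known or forced to vanish.
u is Dirichlet: u(0) = u(4/3) = 0. Let V = H^1_0(0, 4/3); then v(0) = v(4/3) = 0, and [u' v]_0^4/3 = 0.
Weak formulation: find u (satisfying any essential BC) such that ∫_0^4/3 u'(x) v'(x) dx = ∫_0^4/3 f v dx for all v ∈ V.
Substituting f(x) = -3*x^2 - x - 1, the right-hand side is ∫_0^4/3 (-3*x^2 - x - 1) v dx.


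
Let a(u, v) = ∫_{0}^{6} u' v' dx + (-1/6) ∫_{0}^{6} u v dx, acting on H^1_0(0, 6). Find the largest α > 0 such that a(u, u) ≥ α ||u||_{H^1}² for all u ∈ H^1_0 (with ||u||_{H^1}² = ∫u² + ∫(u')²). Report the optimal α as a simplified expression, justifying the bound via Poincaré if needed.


α = (-6 + π^2)/(π^2 + 36)

Coercivity of a(·,·) on H^1_0(0, 6) means a(u, u) ≥ α ||u||_{H^1}² for every u ∈ H^1_0.
The interval has length L = 6, and Poincaré/coercivity depend only on L. Here a(u, u) = ∫(u')² + (-1/6)·∫u².
Here c = -1/6 < 0 with |c| < (π/L)² = π^2/36, so coercivity still holds. The condition a(u,u) ≥ α||u||_{H^1}² reads (1−α)∫(u')² ≥ (α−c)∫u². Any admissible α is ≤ 1 (rapidly oscillating u have ∫u²/∫(u')² → 0), and α = 1 would force 0 ≥ (1−c)∫u², impossible since c < 1; so 1−α > 0. By the sharp Poincaré inequality on H^1_0 of an interval of length L, ∫(u')² ≥ (π/L)²∫u² with equality for the first sine mode sin(π(x−x₀)/L) (x₀ the left endpoint), so the inequality holds for all u iff (1−α)(π/L)² ≥ α − c, i.e. α ≤ ((π/L)² + c)/((π/L)² + 1) = (1 + c(L/π)²)/(1 + (L/π)²). (Direct route, valid since c ≤ 0: Poincaré gives c∫u² ≥ c(L/π)²∫(u')², so a(u,u) ≥ (1 + c(L/π)²)∫(u')², while ||u||_{H^1}² ≤ (1 + (L/π)²)∫(u')²; dividing yields the same α.) With (π/L)² = π^2/36 and c = -1/6, the largest admissible constant is α = ((π/L)² + c)/((π/L)² + 1).
Simplifying, α = (-6 + π^2)/(π^2 + 36).


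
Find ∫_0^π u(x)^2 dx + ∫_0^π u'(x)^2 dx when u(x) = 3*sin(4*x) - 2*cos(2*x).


||u||_{H^1(0,π)}^2 = 173*π/2

u'(x) = 4*sin(2*x) + 12*cos(4*x).
Expand u² and (u')² and integrate term by term on (0, π), using: for integers n ≥ 1, ∫_0^π sin²(nx) dx = ∫_0^π cos²(nx) dx = π/2; for n ≠ n', ∫_0^π sin(nx)sin(n'x) dx = ∫_0^π cos(nx)cos(n'x) dx = 0; and by product-to-sum, ∫_0^π sin(nx)cos(n'x) dx = ½∫_0^π [sin((n+n')x) + sin((n−n')x)] dx, which is 0 when n+n' is even and 2n/(n²−n'²) when n+n' is odd (it need not vanish on (0, π)).
  u² squared terms: (-2)²·∫cos(2x)² dx = 4·π/2 = 2*π;  (3)²·∫sin(4x)² dx = 9·π/2 = 9*π/2.
  u² cross terms: 2·(-2)·(3)·∫cos(2x)·sin(4x) dx = -12·(0) = 0.
  So ∫_0^π u² dx = 2*π + 9*π/2 + 0 = 13*π/2.
  (u')² squared terms: (4)²·∫sin(2x)² dx = 16·π/2 = 8*π;  (12)²·∫cos(4x)² dx = 144·π/2 = 72*π.
  (u')² cross terms: 2·(4)·(12)·∫sin(2x)·cos(4x) dx = 96·(0) = 0.
  So ∫_0^π (u')² dx = 8*π + 72*π + 0 = 80*π.
||u||_{H^1}^2 = (13*π/2) + (80*π) = 173*π/2.


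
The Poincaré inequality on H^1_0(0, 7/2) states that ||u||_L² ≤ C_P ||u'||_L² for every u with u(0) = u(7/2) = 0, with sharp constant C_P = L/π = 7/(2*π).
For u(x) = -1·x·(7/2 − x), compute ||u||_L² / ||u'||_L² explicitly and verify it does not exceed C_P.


||u||_L² / ||u'||_L² = 7*sqrt(10)/20 < C_P = 7/(2*π).

u(x) = -1·x·(7/2 − x), so u'(x) = 2*x - 7/2.
u(x) = -1·x·(7/2 − x) vanishes at x = 0 and x = 7/2, so u ∈ H^1_0(0, 7/2). Differentiate via the product rule and integrate the resulting polynomials term by term.
  ∫_0^7/2 u² dx = ∫_0^7/2 (x^4 - 7*x^3 + 49*x^2/4) dx. Term by term:
    ∫_0^7/2 x^4 dx = 16807/160;  ∫_0^7/2 -7*x^3 dx = -16807/64;  ∫_0^7/2 49*x^2/4 dx = 16807/96.
  Sum: 16807/160 − 16807/64 + 16807/96 = 16807/960.
  ∫_0^7/2 (u')² dx = ∫_0^7/2 (4*x^2 - 14*x + 49/4) dx. Term by term:
    ∫_0^7/2 4*x^2 dx = 343/6;  ∫_0^7/2 -14*x dx = -343/4;  ∫_0^7/2 49/4 dx = 343/8.
  Sum: 343/6 − 343/4 + 343/8 = 343/24.
∫_0^7/2 u² dx = 16807/960, so ||u||_L² = 49*sqrt(105)/120.
∫_0^7/2 (u')² dx = 343/24, so ||u'||_L² = 7*sqrt(42)/12.
Ratio ||u||_L² / ||u'||_L² = 7*sqrt(10)/20.
Sharp Poincaré constant on H^1_0(0, 7/2) is C_P = L/π = 7/(2*π), achieved by sin(2*π/7·x).
A polynomial bump cannot attain the sharp Poincaré constant (only the first sine eigenfunction does), so the ratio is strictly less than C_P, consistent with ||u||_L² ≤ C_P ||u'||_L².


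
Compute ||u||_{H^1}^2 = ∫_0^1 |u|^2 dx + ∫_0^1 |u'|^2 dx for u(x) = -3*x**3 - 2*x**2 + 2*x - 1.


||u||_{H^1}^2 = 1847/70

The H^1 norm (squared) on an interval (0, L) is
  ||u||_{H^1}^2 = ∫_0^L u(x)^2 dx + ∫_0^L u'(x)^2 dx.
Compute u'(x) = -9*x**2 - 4*x + 2.
Then u(x)^2 = 9*x**6 + 12*x**5 - 8*x**4 - 2*x**3 + 8*x**2 - 4*x + 1 and u'(x)^2 = 81*x**4 + 72*x**3 - 20*x**2 - 16*x + 4.
Integrate each monomial from 0 to 1 using ∫_0^1 c·x^n dx = c·1^(n+1)/(n+1):
  ∫_0^1 u(x)^2 dx = ∫_0^1 (9*x^6 + 12*x^5 - 8*x^4 - 2*x^3 + 8*x^2 - 4*x + 1) dx. Term by term:
    ∫_0^1 9*x^6 dx = 9/7;  ∫_0^1 12*x^5 dx = 2;  ∫_0^1 -8*x^4 dx = -8/5;
    ∫_0^1 -2*x^3 dx = -1/2;  ∫_0^1 8*x^2 dx = 8/3;  ∫_0^1 -4*x dx = -2;
    ∫_0^1 1 dx = 1.
  Sum: 9/7 + 2 − 8/5 − 1/2 + 8/3 − 2 + 1 = 599/210.
  ∫_0^1 u'(x)^2 dx = ∫_0^1 (81*x^4 + 72*x^3 - 20*x^2 - 16*x + 4) dx. Term by term:
    ∫_0^1 81*x^4 dx = 81/5;  ∫_0^1 72*x^3 dx = 18;  ∫_0^1 -20*x^2 dx = -20/3;
    ∫_0^1 -16*x dx = -8;  ∫_0^1 4 dx = 4.
  Sum: 81/5 + 18 − 20/3 − 8 + 4 = 353/15.
Adding: ||u||_{H^1}^2 = 599/210 + 353/15 = 1847/70.


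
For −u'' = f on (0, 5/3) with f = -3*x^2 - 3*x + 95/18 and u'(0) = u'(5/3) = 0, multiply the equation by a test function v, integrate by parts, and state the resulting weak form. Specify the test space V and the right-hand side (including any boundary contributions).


V = H^1(0, 5/3) (no boundary constraint on v; u is determined up to an additive constant); weak form: ∫_0^5/3 u'v' dx = ∫_0^5/3 (-3*x^2 - 3*x + 95/18) v dx for all v ∈ V.

Multiply both sides by a test function v and integrate from 0 to 5/3:
  ∫_0^5/3 −u''(x) v(x) dx = ∫_0^5/3 f(x) v(x) dx.
Integrate the LHS by parts once:
  ∫_0^5/3 −u'' v dx = −[u'(x) v(x)]_0^5/3 + ∫_0^5/3 u'(x) v'(x) dx.
Thus ∫_0^5/3 u'(x) v'(x) dx = ∫_0^5/3 f(x) v(x) dx + [u'(x) v(x)]_0^5/3.
Choose V so that boundary terms are either known or forced to vanish.
u has homogeneous Neumann: u'(0) = u'(5/3) = 0. So [u' v]_0^5/3 = 0·v(5/3) − 0·v(0) = 0 for any v; take V = H^1(0, 5/3).
Weak formulation: find u (satisfying any essential BC) such that ∫_0^5/3 u'(x) v'(x) dx = ∫_0^5/3 f v dx for all v ∈ V (homogeneous Neumann, so boundary terms vanish).
Substituting f(x) = -3*x^2 - 3*x + 95/18, the right-hand side is ∫_0^5/3 (-3*x^2 - 3*x + 95/18) v dx.
Compatibility check (pure Neumann): taking v ≡ 1 ∈ V gives 0 = ∫_0^5/3 f dx + (0) − (0), i.e. ∫_0^5/3 f dx must equal u'(0) − u'(5/3) = 0. Indeed ∫_0^5/3 (-3*x^2 - 3*x + 95/18) dx = 0, so the data are compatible. The solution is then unique only up to an additive constant (fix it e.g. by requiring ∫_0^5/3 u dx = 0).


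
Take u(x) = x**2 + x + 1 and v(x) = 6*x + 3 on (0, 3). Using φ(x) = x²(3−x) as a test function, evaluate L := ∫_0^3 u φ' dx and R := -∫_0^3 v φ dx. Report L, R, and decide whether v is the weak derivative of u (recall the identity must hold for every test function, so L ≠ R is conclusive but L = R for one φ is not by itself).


LHS = -621/20, RHS = -1863/20. No, v is not the weak derivative of u.

u(x) = x**2 + x + 1, classical derivative u'(x) = 2*x + 1.
φ(x) = x²(3−x), so φ'(x) = 3*x*(2 - x).
Note φ(0) = φ(3) = 0, so the boundary term u·φ vanishes.
LHS = ∫_0^3 u(x) φ'(x) dx = ∫_0^3 (-3*x^4 + 3*x^3 + 3*x^2 + 6*x) dx. Term by term:
  ∫_0^3 -3*x^4 dx = -729/5;  ∫_0^3 3*x^3 dx = 243/4;  ∫_0^3 3*x^2 dx = 27;
  ∫_0^3 6*x dx = 27.
Sum: -729/5 + 243/4 + 27 + 27 = -621/20.
So LHS = -621/20.
∫_0^3 v(x) φ(x) dx = ∫_0^3 (-6*x^4 + 15*x^3 + 9*x^2) dx. Term by term:
  ∫_0^3 -6*x^4 dx = -1458/5;  ∫_0^3 15*x^3 dx = 1215/4;  ∫_0^3 9*x^2 dx = 81.
Sum: -1458/5 + 1215/4 + 81 = 1863/20.
So RHS = -∫_0^3 v(x) φ(x) dx = -1863/20.
LHS − RHS = 621/10 ≠ 0, so the identity fails.
(For a valid weak derivative the identity must hold for EVERY test function, in particular this one. The failure shows v is NOT the weak derivative of u.)
Correct weak derivative would be u'(x) = 2*x + 1.


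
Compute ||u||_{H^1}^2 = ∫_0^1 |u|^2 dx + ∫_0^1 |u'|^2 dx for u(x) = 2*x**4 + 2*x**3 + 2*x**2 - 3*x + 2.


||u||_{H^1}^2 = 2560/63

The H^1 norm (squared) on an interval (0, L) is
  ||u||_{H^1}^2 = ∫_0^L u(x)^2 dx + ∫_0^L u'(x)^2 dx.
Compute u'(x) = 8*x**3 + 6*x**2 + 4*x - 3.
Then u(x)^2 = 4*x**8 + 8*x**7 + 12*x**6 - 4*x**5 - 4*x**3 + 17*x**2 - 12*x + 4 and u'(x)^2 = 64*x**6 + 96*x**5 + 100*x**4 - 20*x**2 - 24*x + 9.
Integrate each monomial from 0 to 1 using ∫_0^1 c·x^n dx = c·1^(n+1)/(n+1):
  ∫_0^1 u(x)^2 dx = ∫_0^1 (4*x^8 + 8*x^7 + 12*x^6 - 4*x^5 - 4*x^3 + 17*x^2 - 12*x + 4) dx. Term by term:
    ∫_0^1 4*x^8 dx = 4/9;  ∫_0^1 8*x^7 dx = 1;  ∫_0^1 12*x^6 dx = 12/7;
    ∫_0^1 -4*x^5 dx = -2/3;  ∫_0^1 -4*x^3 dx = -1;  ∫_0^1 17*x^2 dx = 17/3;
    ∫_0^1 -12*x dx = -6;  ∫_0^1 4 dx = 4.
  Sum: 4/9 + 1 + 12/7 − 2/3 − 1 + 17/3 − 6 + 4 = 325/63.
  ∫_0^1 u'(x)^2 dx = ∫_0^1 (64*x^6 + 96*x^5 + 100*x^4 - 20*x^2 - 24*x + 9) dx. Term by term:
    ∫_0^1 64*x^6 dx = 64/7;  ∫_0^1 96*x^5 dx = 16;  ∫_0^1 100*x^4 dx = 20;
    ∫_0^1 -20*x^2 dx = -20/3;  ∫_0^1 -24*x dx = -12;  ∫_0^1 9 dx = 9.
  Sum: 64/7 + 16 + 20 − 20/3 − 12 + 9 = 745/21.
Adding: ||u||_{H^1}^2 = 325/63 + 745/21 = 2560/63.


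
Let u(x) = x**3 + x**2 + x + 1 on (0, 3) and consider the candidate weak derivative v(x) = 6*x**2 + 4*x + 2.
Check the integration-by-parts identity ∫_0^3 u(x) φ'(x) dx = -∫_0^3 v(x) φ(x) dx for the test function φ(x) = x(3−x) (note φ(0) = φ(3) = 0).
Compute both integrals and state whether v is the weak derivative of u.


LHS = -1089/20, RHS = -1089/10. No, v is not the weak derivative of u.

u(x) = x**3 + x**2 + x + 1, classical derivative u'(x) = 3*x**2 + 2*x + 1.
φ(x) = x(3−x), so φ'(x) = 3 - 2*x.
Note φ(0) = φ(3) = 0, so the boundary term u·φ vanishes.
LHS = ∫_0^3 u(x) φ'(x) dx = ∫_0^3 (-2*x^4 + x^3 + x^2 + x + 3) dx. Term by term:
  ∫_0^3 -2*x^4 dx = -486/5;  ∫_0^3 x^3 dx = 81/4;  ∫_0^3 x^2 dx = 9;
  ∫_0^3 x dx = 9/2;  ∫_0^3 3 dx = 9.
Sum: -486/5 + 81/4 + 9 + 9/2 + 9 = -1089/20.
So LHS = -1089/20.
∫_0^3 v(x) φ(x) dx = ∫_0^3 (-6*x^4 + 14*x^3 + 10*x^2 + 6*x) dx. Term by term:
  ∫_0^3 -6*x^4 dx = -1458/5;  ∫_0^3 14*x^3 dx = 567/2;  ∫_0^3 10*x^2 dx = 90;
  ∫_0^3 6*x dx = 27.
Sum: -1458/5 + 567/2 + 90 + 27 = 1089/10.
So RHS = -∫_0^3 v(x) φ(x) dx = -1089/10.
LHS − RHS = 1089/20 ≠ 0, so the identity fails.
(For a valid weak derivative the identity must hold for EVERY test function, in particular this one. The failure shows v is NOT the weak derivative of u.)
Correct weak derivative would be u'(x) = 3*x**2 + 2*x + 1.


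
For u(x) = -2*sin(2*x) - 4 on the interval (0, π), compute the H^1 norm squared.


||u||_{H^1(0,π)}^2 = 26*π

u'(x) = -4*cos(2*x).
Expand u² and (u')² and integrate term by term on (0, π), using: for integers n ≥ 1, ∫_0^π sin²(nx) dx = ∫_0^π cos²(nx) dx = π/2; for n ≠ n', ∫_0^π sin(nx)sin(n'x) dx = ∫_0^π cos(nx)cos(n'x) dx = 0; and by product-to-sum, ∫_0^π sin(nx)cos(n'x) dx = ½∫_0^π [sin((n+n')x) + sin((n−n')x)] dx, which is 0 when n+n' is even and 2n/(n²−n'²) when n+n' is odd (it need not vanish on (0, π)). For the constant mode: ∫_0^π 1 dx = π, ∫_0^π cos(nx) dx = 0, ∫_0^π sin(nx) dx = (1−(−1)^n)/n.
  u² squared terms: (-4)²·∫1 dx = 16·π = 16*π;  (-2)²·∫sin(2x)² dx = 4·π/2 = 2*π.
  u² cross terms: 2·(-4)·(-2)·∫1·sin(2x) dx = 16·(0) = 0.
  So ∫_0^π u² dx = 16*π + 2*π + 0 = 18*π.
  (u')² squared terms: (-4)²·∫cos(2x)² dx = 16·π/2 = 8*π.
  So ∫_0^π (u')² dx = 8*π.
||u||_{H^1}^2 = (18*π) + (8*π) = 26*π.


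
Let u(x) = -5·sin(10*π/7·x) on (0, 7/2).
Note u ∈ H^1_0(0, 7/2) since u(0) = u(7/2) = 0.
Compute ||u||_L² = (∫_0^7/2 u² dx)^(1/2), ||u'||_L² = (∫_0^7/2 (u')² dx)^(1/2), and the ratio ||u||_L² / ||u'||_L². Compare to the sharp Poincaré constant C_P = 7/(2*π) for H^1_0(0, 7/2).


||u||_L² / ||u'||_L² = 7/(10*π) < C_P = 7/(2*π).

u(x) = -5·sin(10*π/7·x), so u'(x) = -50*π*cos(10*π*x/7)/7.
Writing u(x) = A·sin(kπx/L) with A = -5 and k = 5, use ∫_0^L sin²(kπx/L) dx = L/2 and ∫_0^L cos²(kπx/L) dx = L/2.
u² = 25·sin²(10*π/7·x) and (u')² = 2500*π^2/49·cos²(10*π/7·x), and each of sin², cos² integrates to L/2 = 7/4 over (0, 7/2).
∫_0^7/2 u² dx = 175/4, so ||u||_L² = 5*sqrt(7)/2.
∫_0^7/2 (u')² dx = 625*π^2/7, so ||u'||_L² = 25*sqrt(7)*π/7.
Ratio ||u||_L² / ||u'||_L² = 7/(10*π).
Sharp Poincaré constant on H^1_0(0, 7/2) is C_P = L/π = 7/(2*π), achieved by sin(2*π/7·x).
This is the k = 5 harmonic; the ratio L/(kπ) is strictly less than C_P = L/π, consistent with the sharp inequality ||u||_L² ≤ C_P ||u'||_L².


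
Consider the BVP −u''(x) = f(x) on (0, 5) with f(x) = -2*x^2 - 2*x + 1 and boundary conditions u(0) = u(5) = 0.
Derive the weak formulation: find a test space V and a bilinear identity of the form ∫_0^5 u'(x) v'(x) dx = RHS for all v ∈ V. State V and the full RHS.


V = H^1_0(0, 5) (so v(0) = v(5) = 0); weak form: ∫_0^5 u'v' dx = ∫_0^5 (-2*x^2 - 2*x + 1) v dx for all v ∈ V.

Multiply both sides by a test function v and integrate from 0 to 5:
  ∫_0^5 −u''(x) v(x) dx = ∫_0^5 f(x) v(x) dx.
Integrate the LHS by parts once:
  ∫_0^5 −u'' v dx = −[u'(x) v(x)]_0^5 + ∫_0^5 u'(x) v'(x) dx.
Thus ∫_0^5 u'(x) v'(x) dx = ∫_0^5 f(x) v(x) dx + [u'(x) v(x)]_0^5.
Choose V so that boundary terms are either known or forced to vanish.
u is Dirichlet: u(0) = u(5) = 0. Let V = H^1_0(0, 5); then v(0) = v(5) = 0, and [u' v]_0^5 = 0.
Weak formulation: find u (satisfying any essential BC) such that ∫_0^5 u'(x) v'(x) dx = ∫_0^5 f v dx for all v ∈ V.
Substituting f(x) = -2*x^2 - 2*x + 1, the right-hand side is ∫_0^5 (-2*x^2 - 2*x + 1) v dx.


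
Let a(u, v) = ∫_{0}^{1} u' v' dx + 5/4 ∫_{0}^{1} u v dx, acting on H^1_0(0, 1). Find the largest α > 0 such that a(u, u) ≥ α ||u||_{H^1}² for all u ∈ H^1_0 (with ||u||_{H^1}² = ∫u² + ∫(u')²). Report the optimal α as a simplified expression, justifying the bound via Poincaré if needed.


α = 1

Coercivity of a(·,·) on H^1_0(0, 1) means a(u, u) ≥ α ||u||_{H^1}² for every u ∈ H^1_0.
The interval has length L = 1, and Poincaré/coercivity depend only on L. Here a(u, u) = ∫(u')² + (5/4)·∫u².
Here c = 5/4 ≥ 1, so a(u,u) = ∫(u')² + c∫u² ≥ ∫(u')² + ∫u² = ||u||_{H^1}², i.e. α = 1 works. No larger α is possible: a(u,u) ≥ α||u||_{H^1}² means (1−α)∫(u')² ≥ (α−c)∫u², and for the modes u_n = sin(nπ(x−x₀)/L) (x₀ the left endpoint) one has ∫u_n²/∫(u_n')² = (L/(nπ))² → 0, so a(u_n,u_n)/||u_n||_{H^1}² → 1. Hence the optimal constant is α = 1.
Therefore α = 1.


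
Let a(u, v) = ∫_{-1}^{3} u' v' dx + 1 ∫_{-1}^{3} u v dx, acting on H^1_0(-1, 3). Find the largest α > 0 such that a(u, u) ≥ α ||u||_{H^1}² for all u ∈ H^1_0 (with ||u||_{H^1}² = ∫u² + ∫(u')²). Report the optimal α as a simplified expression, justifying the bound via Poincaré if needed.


α = 1

Coercivity of a(·,·) on H^1_0(-1, 3) means a(u, u) ≥ α ||u||_{H^1}² for every u ∈ H^1_0.
The interval has length L = 4, and Poincaré/coercivity depend only on L. Here a(u, u) = ∫(u')² + (1)·∫u².
Here c = 1 ≥ 1, so a(u,u) = ∫(u')² + c∫u² ≥ ∫(u')² + ∫u² = ||u||_{H^1}², i.e. α = 1 works. No larger α is possible: a(u,u) ≥ α||u||_{H^1}² means (1−α)∫(u')² ≥ (α−c)∫u², and for the modes u_n = sin(nπ(x−x₀)/L) (x₀ the left endpoint) one has ∫u_n²/∫(u_n')² = (L/(nπ))² → 0, so a(u_n,u_n)/||u_n||_{H^1}² → 1. Hence the optimal constant is α = 1.
Therefore α = 1.


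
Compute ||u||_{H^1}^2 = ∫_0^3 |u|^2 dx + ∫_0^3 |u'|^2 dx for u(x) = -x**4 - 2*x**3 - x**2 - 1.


||u||_{H^1}^2 = 307383/14

The H^1 norm (squared) on an interval (0, L) is
  ||u||_{H^1}^2 = ∫_0^L u(x)^2 dx + ∫_0^L u'(x)^2 dx.
Compute u'(x) = -4*x**3 - 6*x**2 - 2*x.
Then u(x)^2 = x**8 + 4*x**7 + 6*x**6 + 4*x**5 + 3*x**4 + 4*x**3 + 2*x**2 + 1 and u'(x)^2 = 16*x**6 + 48*x**5 + 52*x**4 + 24*x**3 + 4*x**2.
Integrate each monomial from 0 to 3 using ∫_0^3 c·x^n dx = c·3^(n+1)/(n+1):
  ∫_0^3 u(x)^2 dx = ∫_0^3 (x^8 + 4*x^7 + 6*x^6 + 4*x^5 + 3*x^4 + 4*x^3 + 2*x^2 + 1) dx. Term by term:
    ∫_0^3 x^8 dx = 2187;  ∫_0^3 4*x^7 dx = 6561/2;  ∫_0^3 6*x^6 dx = 13122/7;
    ∫_0^3 4*x^5 dx = 486;  ∫_0^3 3*x^4 dx = 729/5;  ∫_0^3 4*x^3 dx = 81;
    ∫_0^3 2*x^2 dx = 18;  ∫_0^3 1 dx = 3.
  Sum: 2187 + 6561/2 + 13122/7 + 486 + 729/5 + 81 + 18 + 3 = 565311/70.
  ∫_0^3 u'(x)^2 dx = ∫_0^3 (16*x^6 + 48*x^5 + 52*x^4 + 24*x^3 + 4*x^2) dx. Term by term:
    ∫_0^3 16*x^6 dx = 34992/7;  ∫_0^3 48*x^5 dx = 5832;  ∫_0^3 52*x^4 dx = 12636/5;
    ∫_0^3 24*x^3 dx = 486;  ∫_0^3 4*x^2 dx = 36.
  Sum: 34992/7 + 5832 + 12636/5 + 486 + 36 = 485802/35.
Adding: ||u||_{H^1}^2 = 565311/70 + 485802/35 = 307383/14.


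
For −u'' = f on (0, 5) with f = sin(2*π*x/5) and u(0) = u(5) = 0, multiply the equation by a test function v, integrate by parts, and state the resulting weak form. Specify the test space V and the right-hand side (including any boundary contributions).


V = H^1_0(0, 5) (so v(0) = v(5) = 0); weak form: ∫_0^5 u'v' dx = ∫_0^5 (sin(2*π*x/5)) v dx for all v ∈ V.

Multiply both sides by a test function v and integrate from 0 to 5:
  ∫_0^5 −u''(x) v(x) dx = ∫_0^5 f(x) v(x) dx.
Integrate the LHS by parts once:
  ∫_0^5 −u'' v dx = −[u'(x) v(x)]_0^5 + ∫_0^5 u'(x) v'(x) dx.
Thus ∫_0^5 u'(x) v'(x) dx = ∫_0^5 f(x) v(x) dx + [u'(x) v(x)]_0^5.
Choose V so that boundary terms are either known or forced to vanish.
u is Dirichlet: u(0) = u(5) = 0. Let V = H^1_0(0, 5); then v(0) = v(5) = 0, and [u' v]_0^5 = 0.
Weak formulation: find u (satisfying any essential BC) such that ∫_0^5 u'(x) v'(x) dx = ∫_0^5 f v dx for all v ∈ V.
Substituting f(x) = sin(2*π*x/5), the right-hand side is ∫_0^5 (sin(2*π*x/5)) v dx.


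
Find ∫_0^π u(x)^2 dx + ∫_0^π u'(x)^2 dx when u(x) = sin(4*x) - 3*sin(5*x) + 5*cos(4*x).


||u||_{H^1(0,π)}^2 = -1700/3 + 338*π

u'(x) = -20*sin(4*x) + 4*cos(4*x) - 15*cos(5*x).
Expand u² and (u')² and integrate term by term on (0, π), using: for integers n ≥ 1, ∫_0^π sin²(nx) dx = ∫_0^π cos²(nx) dx = π/2; for n ≠ n', ∫_0^π sin(nx)sin(n'x) dx = ∫_0^π cos(nx)cos(n'x) dx = 0; and by product-to-sum, ∫_0^π sin(nx)cos(n'x) dx = ½∫_0^π [sin((n+n')x) + sin((n−n')x)] dx, which is 0 when n+n' is even and 2n/(n²−n'²) when n+n' is odd (it need not vanish on (0, π)).
  u² squared terms: (-3)²·∫sin(5x)² dx = 9·π/2 = 9*π/2;  (5)²·∫cos(4x)² dx = 25·π/2 = 25*π/2;  (1)²·∫sin(4x)² dx = 1·π/2 = π/2.
  u² cross terms: 2·(-3)·(5)·∫sin(5x)·cos(4x) dx = -30·(10/9) = -100/3;  2·(-3)·(1)·∫sin(5x)·sin(4x) dx = -6·(0) = 0;  2·(5)·(1)·∫cos(4x)·sin(4x) dx = 10·(0) = 0.
  So ∫_0^π u² dx = 9*π/2 + 25*π/2 + π/2 − 100/3 + 0 + 0 = -100/3 + 35*π/2.
  (u')² squared terms: (-20)²·∫sin(4x)² dx = 400·π/2 = 200*π;  (-15)²·∫cos(5x)² dx = 225·π/2 = 225*π/2;  (4)²·∫cos(4x)² dx = 16·π/2 = 8*π.
  (u')² cross terms: 2·(-20)·(-15)·∫sin(4x)·cos(5x) dx = 600·(-8/9) = -1600/3;  2·(-20)·(4)·∫sin(4x)·cos(4x) dx = -160·(0) = 0;  2·(-15)·(4)·∫cos(5x)·cos(4x) dx = -120·(0) = 0.
  So ∫_0^π (u')² dx = 200*π + 225*π/2 + 8*π − 1600/3 + 0 + 0 = -1600/3 + 641*π/2.
||u||_{H^1}^2 = (-100/3 + 35*π/2) + (-1600/3 + 641*π/2) = -1700/3 + 338*π.


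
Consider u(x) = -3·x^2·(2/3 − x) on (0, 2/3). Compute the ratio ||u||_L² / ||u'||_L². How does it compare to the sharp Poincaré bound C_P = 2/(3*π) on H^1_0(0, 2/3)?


||u||_L² / ||u'||_L² = sqrt(14)/21 < C_P = 2/(3*π).

u(x) = -3·x^2·(2/3 − x), so u'(x) = x*(9*x - 4).
u(x) = -3·x^2·(2/3 − x) vanishes at x = 0 and x = 2/3, so u ∈ H^1_0(0, 2/3). Differentiate via the product rule and integrate the resulting polynomials term by term.
  ∫_0^2/3 u² dx = ∫_0^2/3 (9*x^6 - 12*x^5 + 4*x^4) dx. Term by term:
    ∫_0^2/3 9*x^6 dx = 128/1701;  ∫_0^2/3 -12*x^5 dx = -128/729;  ∫_0^2/3 4*x^4 dx = 128/1215.
  Sum: 128/1701 − 128/729 + 128/1215 = 128/25515.
  ∫_0^2/3 (u')² dx = ∫_0^2/3 (81*x^4 - 72*x^3 + 16*x^2) dx. Term by term:
    ∫_0^2/3 81*x^4 dx = 32/15;  ∫_0^2/3 -72*x^3 dx = -32/9;  ∫_0^2/3 16*x^2 dx = 128/81.
  Sum: 32/15 − 32/9 + 128/81 = 64/405.
∫_0^2/3 u² dx = 128/25515, so ||u||_L² = 8*sqrt(70)/945.
∫_0^2/3 (u')² dx = 64/405, so ||u'||_L² = 8*sqrt(5)/45.
Ratio ||u||_L² / ||u'||_L² = sqrt(14)/21.
Sharp Poincaré constant on H^1_0(0, 2/3) is C_P = L/π = 2/(3*π), achieved by sin(3*π/2·x).
A polynomial bump cannot attain the sharp Poincaré constant (only the first sine eigenfunction does), so the ratio is strictly less than C_P, consistent with ||u||_L² ≤ C_P ||u'||_L².


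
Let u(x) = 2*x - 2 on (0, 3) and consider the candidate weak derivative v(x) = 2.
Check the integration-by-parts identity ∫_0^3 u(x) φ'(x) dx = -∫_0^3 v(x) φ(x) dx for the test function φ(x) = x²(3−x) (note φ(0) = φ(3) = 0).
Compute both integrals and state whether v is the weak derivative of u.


LHS = -27/2, RHS = -27/2. Yes, v = u' weakly.

u(x) = 2*x - 2, classical derivative u'(x) = 2.
φ(x) = x²(3−x), so φ'(x) = 3*x*(2 - x).
Note φ(0) = φ(3) = 0, so the boundary term u·φ vanishes.
LHS = ∫_0^3 u(x) φ'(x) dx = ∫_0^3 (-6*x^3 + 18*x^2 - 12*x) dx. Term by term:
  ∫_0^3 -6*x^3 dx = -243/2;  ∫_0^3 18*x^2 dx = 162;  ∫_0^3 -12*x dx = -54.
Sum: -243/2 + 162 − 54 = -27/2.
So LHS = -27/2.
∫_0^3 v(x) φ(x) dx = ∫_0^3 (-2*x^3 + 6*x^2) dx. Term by term:
  ∫_0^3 -2*x^3 dx = -81/2;  ∫_0^3 6*x^2 dx = 54.
Sum: -81/2 + 54 = 27/2.
So RHS = -∫_0^3 v(x) φ(x) dx = -27/2.
LHS = RHS, so the identity holds for this test φ.
Moreover u is smooth here and v(x) = u'(x) = 2 pointwise, so the identity holds for every test function. Hence v is the weak derivative of u.


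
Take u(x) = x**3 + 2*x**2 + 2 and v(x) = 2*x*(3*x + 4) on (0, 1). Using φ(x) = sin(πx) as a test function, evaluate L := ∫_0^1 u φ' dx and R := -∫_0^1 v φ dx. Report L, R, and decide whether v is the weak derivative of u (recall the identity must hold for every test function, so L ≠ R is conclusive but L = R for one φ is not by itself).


LHS = -7/π + 12/π^3, RHS = -14/π + 24/π^3. No, v is not the weak derivative of u.

u(x) = x**3 + 2*x**2 + 2, classical derivative u'(x) = 3*x**2 + 4*x.
φ(x) = sin(πx), so φ'(x) = π*cos(π*x).
Note φ(0) = φ(1) = 0, so the boundary term u·φ vanishes.
LHS = ∫_0^1 u(x) φ'(x) dx = ∫_0^1 (π*x^3*cos(π*x) + 2*π*x^2*cos(π*x) + 2*π*cos(π*x)) dx. Term by term:
  ∫_0^1 2*π*cos(π*x) dx = 0;  ∫_0^1 π*x^3*cos(π*x) dx = -3/π + 12/π^3;  ∫_0^1 2*π*x^2*cos(π*x) dx = -4/π.
Sum: 0 + -3/π + 12/π^3 − 4/π = -7/π + 12/π^3.
So LHS = -7/π + 12/π^3.
∫_0^1 v(x) φ(x) dx = ∫_0^1 (6*x^2*sin(π*x) + 8*x*sin(π*x)) dx. Term by term:
  ∫_0^1 6*x^2*sin(π*x) dx = -24/π^3 + 6/π;  ∫_0^1 8*x*sin(π*x) dx = 8/π.
Sum: -24/π^3 + 6/π + 8/π = -24/π^3 + 14/π.
So RHS = -∫_0^1 v(x) φ(x) dx = -14/π + 24/π^3.
LHS − RHS = -12/π^3 + 7/π ≠ 0, so the identity fails.
(For a valid weak derivative the identity must hold for EVERY test function, in particular this one. The failure shows v is NOT the weak derivative of u.)
Correct weak derivative would be u'(x) = 3*x**2 + 4*x.


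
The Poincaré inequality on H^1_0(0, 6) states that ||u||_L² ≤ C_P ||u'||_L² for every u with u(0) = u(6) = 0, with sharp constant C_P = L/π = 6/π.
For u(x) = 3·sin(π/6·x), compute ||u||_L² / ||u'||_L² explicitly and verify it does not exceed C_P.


||u||_L² / ||u'||_L² = 6/π = C_P.

u(x) = 3·sin(π/6·x), so u'(x) = π*cos(π*x/6)/2.
Writing u(x) = A·sin(kπx/L) with A = 3 and k = 1, use ∫_0^L sin²(kπx/L) dx = L/2 and ∫_0^L cos²(kπx/L) dx = L/2.
u² = 9·sin²(π/6·x) and (u')² = π^2/4·cos²(π/6·x), and each of sin², cos² integrates to L/2 = 3 over (0, 6).
∫_0^6 u² dx = 27, so ||u||_L² = 3*sqrt(3).
∫_0^6 (u')² dx = 3*π^2/4, so ||u'||_L² = sqrt(3)*π/2.
Ratio ||u||_L² / ||u'||_L² = 6/π.
Sharp Poincaré constant on H^1_0(0, 6) is C_P = L/π = 6/π, achieved by sin(π/6·x).
This is the k = 1 eigenfunction (up to amplitude), so the ratio equals the sharp Poincaré constant exactly.


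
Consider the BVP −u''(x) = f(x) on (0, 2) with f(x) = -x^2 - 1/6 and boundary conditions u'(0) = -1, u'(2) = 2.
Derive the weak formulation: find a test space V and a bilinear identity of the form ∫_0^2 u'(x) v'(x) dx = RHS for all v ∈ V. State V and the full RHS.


V = H^1(0, 2) (v unrestricted at boundary; u is determined up to an additive constant); weak form: ∫_0^2 u'v' dx = ∫_0^2 (-x^2 - 1/6) v dx + 2·v(2) + v(0) for all v ∈ V.

Multiply both sides by a test function v and integrate from 0 to 2:
  ∫_0^2 −u''(x) v(x) dx = ∫_0^2 f(x) v(x) dx.
Integrate the LHS by parts once:
  ∫_0^2 −u'' v dx = −[u'(x) v(x)]_0^2 + ∫_0^2 u'(x) v'(x) dx.
Thus ∫_0^2 u'(x) v'(x) dx = ∫_0^2 f(x) v(x) dx + [u'(x) v(x)]_0^2.
Choose V so that boundary terms are either known or forced to vanish.
u has inhomogeneous Neumann u'(0) = -1, u'(2) = 2. [u' v]_0^2 = (2)·v(2) − (-1)·v(0) = 2·v(2) + v(0). Take V = H^1(0, 2); boundary term becomes part of RHS.
Weak formulation: find u (satisfying any essential BC) such that ∫_0^2 u'(x) v'(x) dx = ∫_0^2 f v dx + 2·v(2) + v(0) for all v ∈ V (Neumann data are natural BCs: they enter the RHS as boundary terms).
Substituting f(x) = -x^2 - 1/6, the right-hand side is ∫_0^2 (-x^2 - 1/6) v dx + 2·v(2) + v(0).
Compatibility check (pure Neumann): taking v ≡ 1 ∈ V gives 0 = ∫_0^2 f dx + (2) − (-1), i.e. ∫_0^2 f dx must equal u'(0) − u'(2) = -3. Indeed ∫_0^2 (-x^2 - 1/6) dx = -3, so the data are compatible. The solution is then unique only up to an additive constant (fix it e.g. by requiring ∫_0^2 u dx = 0).


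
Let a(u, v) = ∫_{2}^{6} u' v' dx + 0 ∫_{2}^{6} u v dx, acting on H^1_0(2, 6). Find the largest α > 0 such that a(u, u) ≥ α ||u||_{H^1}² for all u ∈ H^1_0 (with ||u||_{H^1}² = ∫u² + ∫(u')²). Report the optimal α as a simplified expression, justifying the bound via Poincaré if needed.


α = π^2/(π^2 + 16)

Coercivity of a(·,·) on H^1_0(2, 6) means a(u, u) ≥ α ||u||_{H^1}² for every u ∈ H^1_0.
The interval has length L = 4, and Poincaré/coercivity depend only on L. Here a(u, u) = ∫(u')² + (0)·∫u².
Here c = 0, so a(u,u) = ∫(u')² alone. The condition a(u,u) ≥ α||u||_{H^1}² reads (1−α)∫(u')² ≥ (α−c)∫u². Any admissible α is ≤ 1 (rapidly oscillating u have ∫u²/∫(u')² → 0), and α = 1 would force 0 ≥ (1−c)∫u², impossible since c < 1; so 1−α > 0. By the sharp Poincaré inequality on H^1_0 of an interval of length L, ∫(u')² ≥ (π/L)²∫u² with equality for the first sine mode sin(π(x−x₀)/L) (x₀ the left endpoint), so the inequality holds for all u iff (1−α)(π/L)² ≥ α − c, i.e. α ≤ ((π/L)² + c)/((π/L)² + 1) = (1 + c(L/π)²)/(1 + (L/π)²). (Direct route, valid since c ≤ 0: Poincaré gives c∫u² ≥ c(L/π)²∫(u')², so a(u,u) ≥ (1 + c(L/π)²)∫(u')², while ||u||_{H^1}² ≤ (1 + (L/π)²)∫(u')²; dividing yields the same α.) With (π/L)² = π^2/16 and c = 0, the largest admissible constant is α = ((π/L)² + c)/((π/L)² + 1).
Simplifying, α = π^2/(π^2 + 16).


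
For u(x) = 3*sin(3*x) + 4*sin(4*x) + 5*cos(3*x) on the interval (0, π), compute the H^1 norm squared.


||u||_{H^1(0,π)}^2 = 3200/7 + 306*π

u'(x) = -15*sin(3*x) + 9*cos(3*x) + 16*cos(4*x).
Expand u² and (u')² and integrate term by term on (0, π), using: for integers n ≥ 1, ∫_0^π sin²(nx) dx = ∫_0^π cos²(nx) dx = π/2; for n ≠ n', ∫_0^π sin(nx)sin(n'x) dx = ∫_0^π cos(nx)cos(n'x) dx = 0; and by product-to-sum, ∫_0^π sin(nx)cos(n'x) dx = ½∫_0^π [sin((n+n')x) + sin((n−n')x)] dx, which is 0 when n+n' is even and 2n/(n²−n'²) when n+n' is odd (it need not vanish on (0, π)).
  u² squared terms: (3)²·∫sin(3x)² dx = 9·π/2 = 9*π/2;  (4)²·∫sin(4x)² dx = 16·π/2 = 8*π;  (5)²·∫cos(3x)² dx = 25·π/2 = 25*π/2.
  u² cross terms: 2·(3)·(4)·∫sin(3x)·sin(4x) dx = 24·(0) = 0;  2·(3)·(5)·∫sin(3x)·cos(3x) dx = 30·(0) = 0;  2·(4)·(5)·∫sin(4x)·cos(3x) dx = 40·(8/7) = 320/7.
  So ∫_0^π u² dx = 9*π/2 + 8*π + 25*π/2 + 0 + 0 + 320/7 = 320/7 + 25*π.
  (u')² squared terms: (-15)²·∫sin(3x)² dx = 225·π/2 = 225*π/2;  (9)²·∫cos(3x)² dx = 81·π/2 = 81*π/2;  (16)²·∫cos(4x)² dx = 256·π/2 = 128*π.
  (u')² cross terms: 2·(-15)·(9)·∫sin(3x)·cos(3x) dx = -270·(0) = 0;  2·(-15)·(16)·∫sin(3x)·cos(4x) dx = -480·(-6/7) = 2880/7;  2·(9)·(16)·∫cos(3x)·cos(4x) dx = 288·(0) = 0.
  So ∫_0^π (u')² dx = 225*π/2 + 81*π/2 + 128*π + 0 + 2880/7 + 0 = 2880/7 + 281*π.
||u||_{H^1}^2 = (320/7 + 25*π) + (2880/7 + 281*π) = 3200/7 + 306*π.
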